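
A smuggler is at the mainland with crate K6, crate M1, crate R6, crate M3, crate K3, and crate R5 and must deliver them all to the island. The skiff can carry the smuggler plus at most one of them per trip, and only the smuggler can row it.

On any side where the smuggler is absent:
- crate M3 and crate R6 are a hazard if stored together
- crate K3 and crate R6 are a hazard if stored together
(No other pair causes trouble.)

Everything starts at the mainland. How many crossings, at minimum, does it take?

Counting alone: the smuggler can take at most 1 across per trip to the island, so moving all 6 needs at least 6 loaded trips out, with a return between consecutive ones — at least 11 crossings.
The safety rule pushes this higher. Following every safe sequence of crossings, the most of the 6 that can be at the island as the skiff arrives there on crossing 11 is 5 — never all 6.
So no plan with fewer than 13 crossings exists, and this one achieves 13:
1. Smuggler goes to the island with crate R6.
2. Smuggler goes back to the mainland alone.
3. Smuggler goes to the island with crate K6.
4. Smuggler goes back to the mainland alone.
5. Smuggler goes to the island with crate M1.
6. Smuggler goes back to the mainland alone.
7. Smuggler goes to the island with crate M3.
8. Smuggler goes back to the mainland with crate R6.
9. Smuggler goes to the island with crate K3.
10. Smuggler goes back to the mainland alone.
11. Smuggler goes to the island with crate R5.
12. Smuggler goes back to the mainland alone.
13. Smuggler goes to the island with crate R6.

13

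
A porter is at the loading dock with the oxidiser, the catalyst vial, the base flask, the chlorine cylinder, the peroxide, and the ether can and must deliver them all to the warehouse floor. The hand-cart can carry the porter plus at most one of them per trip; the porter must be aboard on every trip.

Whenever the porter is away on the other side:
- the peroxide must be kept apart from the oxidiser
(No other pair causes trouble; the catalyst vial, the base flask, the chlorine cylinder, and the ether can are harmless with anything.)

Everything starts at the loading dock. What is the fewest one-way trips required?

Counting alone: the porter can take at most 1 across per trip to the warehouse floor, so moving all 6 needs at least 6 loaded trips out, with a return between consecutive ones — at least 11 crossings.
The plan below uses exactly 11 crossings, so it is optimal:
1. Porter goes to the warehouse floor with the oxidiser.  [the loading dock: the base flask, the catalyst vial, the chlorine cylinder, the ether can, the peroxide | the warehouse floor: the oxidiser]
2. Porter goes back to the loading dock alone.  [the loading dock: the base flask, the catalyst vial, the chlorine cylinder, the ether can, the peroxide | the warehouse floor: the oxidiser]
3. Porter goes to the warehouse floor with the catalyst vial.  [the loading dock: the base flask, the chlorine cylinder, the ether can, the peroxide | the warehouse floor: the catalyst vial, the oxidiser]
4. Porter goes back to the loading dock alone.  [the loading dock: the base flask, the chlorine cylinder, the ether can, the peroxide | the warehouse floor: the catalyst vial, the oxidiser]
5. Porter goes to the warehouse floor with the base flask.  [the loading dock: the chlorine cylinder, the ether can, the peroxide | the warehouse floor: the base flask, the catalyst vial, the oxidiser]
6. Porter goes back to the loading dock alone.  [the loading dock: the chlorine cylinder, the ether can, the peroxide | the warehouse floor: the base flask, the catalyst vial, the oxidiser]
7. Porter goes to the warehouse floor with the chlorine cylinder.  [the loading dock: the ether can, the peroxide | the warehouse floor: the base flask, the catalyst vial, the chlorine cylinder, the oxidiser]
8. Porter goes back to the loading dock alone.  [the loading dock: the ether can, the peroxide | the warehouse floor: the base flask, the catalyst vial, the chlorine cylinder, the oxidiser]
9. Porter goes to the warehouse floor with the ether can.  [the loading dock: the peroxide | the warehouse floor: the base flask, the catalyst vial, the chlorine cylinder, the ether can, the oxidiser]
10. Porter goes back to the loading dock alone.  [the loading dock: the peroxide | the warehouse floor: the base flask, the catalyst vial, the chlorine cylinder, the ether can, the oxidiser]
11. Porter goes to the warehouse floor with the peroxide.  [the loading dock: — | the warehouse floor: the base flask, the catalyst vial, the chlorine cylinder, the ether can, the oxidiser, the peroxide]

11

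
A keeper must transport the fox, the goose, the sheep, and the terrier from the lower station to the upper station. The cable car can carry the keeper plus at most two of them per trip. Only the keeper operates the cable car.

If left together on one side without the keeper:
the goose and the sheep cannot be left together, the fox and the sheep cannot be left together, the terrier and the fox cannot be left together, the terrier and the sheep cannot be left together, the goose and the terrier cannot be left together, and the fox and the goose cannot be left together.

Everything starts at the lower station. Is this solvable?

Whatever the first load, the items left behind include a forbidden pair without the keeper. No opening move is safe, so no plan exists.

No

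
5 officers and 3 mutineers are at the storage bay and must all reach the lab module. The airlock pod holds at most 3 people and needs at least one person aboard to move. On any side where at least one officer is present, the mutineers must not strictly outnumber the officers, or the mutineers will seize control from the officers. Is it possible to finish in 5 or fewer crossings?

Counting alone: each trip to the lab module takes at most 3 across and each return brings at least 1 back, so after t trips out (and t−1 returns) at most 3t − (t−1) of the 8 are across; that first reaches 8 at t = 4, so at least 7 crossings are needed.
Since 5 < 7, 5 crossings cannot be enough. (The shortest complete plan in fact takes 7:)
1. 2 mutineers → the lab module.  (the storage bay: 5O 1M; the lab module: 0O 2M)
2. 1 mutineer ← the storage bay.  (the storage bay: 5O 2M; the lab module: 0O 1M)
3. 2 officers and 1 mutineer → the lab module.  (the storage bay: 3O 1M; the lab module: 2O 2M)
4. 1 mutineer ← the storage bay.  (the storage bay: 3O 2M; the lab module: 2O 1M)
5. 1 officer and 2 mutineers → the lab module.  (the storage bay: 2O 0M; the lab module: 3O 3M)
6. 1 mutineer ← the storage bay.  (the storage bay: 2O 1M; the lab module: 3O 2M)
7. 2 officers and 1 mutineer → the lab module.  (the storage bay: 0O 0M; the lab module: 5O 3M)

No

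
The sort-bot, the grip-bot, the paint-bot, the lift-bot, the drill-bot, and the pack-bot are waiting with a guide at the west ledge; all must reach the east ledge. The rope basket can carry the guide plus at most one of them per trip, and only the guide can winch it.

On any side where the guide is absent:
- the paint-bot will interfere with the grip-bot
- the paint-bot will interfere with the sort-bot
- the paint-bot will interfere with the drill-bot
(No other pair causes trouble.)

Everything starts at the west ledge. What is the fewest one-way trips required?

Following every safe sequence of crossings from the start, the most of the 6 that can be at the east ledge as the rope basket arrives there on crossings 1, 3, 5, 7 is 1, 2, 3, 4 respectively; the best ever achieved is 4 of 6.
From crossing 9 on, no configuration arises that was not already reachable earlier: only 36 distinct safe configurations (who is on which side, and where the rope basket is) can ever be reached, none of them has everyone across, and every continuation just revisits them. So no valid plan exists.

impossible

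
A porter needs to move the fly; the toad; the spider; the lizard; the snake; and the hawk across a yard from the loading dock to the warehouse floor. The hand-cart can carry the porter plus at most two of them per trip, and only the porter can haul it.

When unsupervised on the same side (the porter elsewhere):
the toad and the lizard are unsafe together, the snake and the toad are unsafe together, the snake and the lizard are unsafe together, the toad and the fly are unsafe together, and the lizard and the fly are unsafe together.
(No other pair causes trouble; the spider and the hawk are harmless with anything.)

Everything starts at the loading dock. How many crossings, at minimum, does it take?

9

Counting alone: the porter can take at most 2 across per trip to the warehouse floor, so moving all 6 needs at least 3 loaded trips out, with a return between consecutive ones — at least 5 crossings.
The safety rule pushes this higher. Following every safe sequence of crossings, the most of the 6 that can be at the warehouse floor as the hand-cart arrives there on crossings 5, 7 is 4, 5 respectively — never all 6.
So no plan with fewer than 9 crossings exists, and this one achieves 9:
1. Porter goes to the warehouse floor with the lizard and the toad.
2. Porter goes back to the loading dock with the toad.
3. Porter goes to the warehouse floor with the fly and the snake.
4. Porter goes back to the loading dock with the lizard.
5. Porter goes to the warehouse floor with the spider and the toad.
6. Porter goes back to the loading dock with the toad.
7. Porter goes to the warehouse floor with the hawk and the toad.
8. Porter goes back to the loading dock with the toad.
9. Porter goes to the warehouse floor with the lizard and the toad.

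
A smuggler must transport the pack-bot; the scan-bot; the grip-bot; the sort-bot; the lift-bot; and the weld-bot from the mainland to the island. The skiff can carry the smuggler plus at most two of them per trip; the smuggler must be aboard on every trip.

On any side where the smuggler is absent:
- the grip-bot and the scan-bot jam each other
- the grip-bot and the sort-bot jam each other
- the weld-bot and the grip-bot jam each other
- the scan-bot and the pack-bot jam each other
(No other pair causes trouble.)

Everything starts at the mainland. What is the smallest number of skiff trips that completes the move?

7

Counting alone: the smuggler can take at most 2 across per trip to the island, so moving all 6 needs at least 3 loaded trips out, with a return between consecutive ones — at least 5 crossings.
The safety rule pushes this higher. Following every safe sequence of crossings, the most of the 6 that can be at the island as the skiff arrives there on crossing 5 is 5 — never all 6.
So no plan with fewer than 7 crossings exists, and this one achieves 7:
1. Smuggler goes to the island with the grip-bot and the pack-bot.  [the mainland: the lift-bot, the scan-bot, the sort-bot, the weld-bot | the island: the grip-bot, the pack-bot]
2. Smuggler goes back to the mainland alone.  [the mainland: the lift-bot, the scan-bot, the sort-bot, the weld-bot | the island: the grip-bot, the pack-bot]
3. Smuggler goes to the island with the lift-bot.  [the mainland: the scan-bot, the sort-bot, the weld-bot | the island: the grip-bot, the lift-bot, the pack-bot]
4. Smuggler goes back to the mainland alone.  [the mainland: the scan-bot, the sort-bot, the weld-bot | the island: the grip-bot, the lift-bot, the pack-bot]
5. Smuggler goes to the island with the sort-bot and the weld-bot.  [the mainland: the scan-bot | the island: the grip-bot, the lift-bot, the pack-bot, the sort-bot, the weld-bot]
6. Smuggler goes back to the mainland with the grip-bot.  [the mainland: the grip-bot, the scan-bot | the island: the lift-bot, the pack-bot, the sort-bot, the weld-bot]
7. Smuggler goes to the island with the grip-bot and the scan-bot.  [the mainland: — | the island: the grip-bot, the lift-bot, the pack-bot, the scan-bot, the sort-bot, the weld-bot]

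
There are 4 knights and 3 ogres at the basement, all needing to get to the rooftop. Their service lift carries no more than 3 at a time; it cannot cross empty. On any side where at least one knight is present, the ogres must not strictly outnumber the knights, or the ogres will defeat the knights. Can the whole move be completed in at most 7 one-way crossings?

Yes — this plan uses 5 crossings (≤ 7):
1. 3 ogres → the rooftop.  (the basement: 4K 0O; the rooftop: 0K 3O)
2. 1 ogre ← the basement.  (the basement: 4K 1O; the rooftop: 0K 2O)
3. 3 knights → the rooftop.  (the basement: 1K 1O; the rooftop: 3K 2O)
4. 1 knight ← the basement.  (the basement: 2K 1O; the rooftop: 2K 2O)
5. 2 knights and 1 ogre → the rooftop.  (the basement: 0K 0O; the rooftop: 4K 3O)

Yes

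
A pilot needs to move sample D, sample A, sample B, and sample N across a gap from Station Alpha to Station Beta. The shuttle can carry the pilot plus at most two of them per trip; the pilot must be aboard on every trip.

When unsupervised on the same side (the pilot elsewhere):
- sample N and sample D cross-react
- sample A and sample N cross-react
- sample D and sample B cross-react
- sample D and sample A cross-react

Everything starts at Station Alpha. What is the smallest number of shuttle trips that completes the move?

5

Counting alone: the pilot can take at most 2 across per trip to Station Beta, so moving all 4 needs at least 2 loaded trips out, with a return between consecutive ones — at least 3 crossings.
The safety rule pushes this higher. Following every safe sequence of crossings, the most of the 4 that can be at Station Beta as the shuttle arrives there on crossing 3 is 3 — never all 4.
So no plan with fewer than 5 crossings exists, and this one achieves 5:
1. Pilot goes to Station Beta with sample A and sample D.
2. Pilot goes back to Station Alpha with sample D.
3. Pilot goes to Station Beta with sample B and sample D.
4. Pilot goes back to Station Alpha with sample D.
5. Pilot goes to Station Beta with sample D and sample N.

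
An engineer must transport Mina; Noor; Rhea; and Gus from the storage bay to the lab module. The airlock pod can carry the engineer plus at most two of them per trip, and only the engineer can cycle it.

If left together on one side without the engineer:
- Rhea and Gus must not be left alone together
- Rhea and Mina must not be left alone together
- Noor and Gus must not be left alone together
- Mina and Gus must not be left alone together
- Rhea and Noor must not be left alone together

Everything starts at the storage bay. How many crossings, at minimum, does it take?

Counting alone: the engineer can take at most 2 across per trip to the lab module, so moving all 4 needs at least 2 loaded trips out, with a return between consecutive ones — at least 3 crossings.
The safety rule pushes this higher. Following every safe sequence of crossings, the most of the 4 that can be at the lab module as the airlock pod arrives there on crossing 3 is 3 — never all 4.
So no plan with fewer than 5 crossings exists, and this one achieves 5:
1. Engineer goes to the lab module with Gus and Rhea.
2. Engineer goes back to the storage bay with Rhea.
3. Engineer goes to the lab module with Mina and Noor.
4. Engineer goes back to the storage bay with Gus.
5. Engineer goes to the lab module with Gus and Rhea.

5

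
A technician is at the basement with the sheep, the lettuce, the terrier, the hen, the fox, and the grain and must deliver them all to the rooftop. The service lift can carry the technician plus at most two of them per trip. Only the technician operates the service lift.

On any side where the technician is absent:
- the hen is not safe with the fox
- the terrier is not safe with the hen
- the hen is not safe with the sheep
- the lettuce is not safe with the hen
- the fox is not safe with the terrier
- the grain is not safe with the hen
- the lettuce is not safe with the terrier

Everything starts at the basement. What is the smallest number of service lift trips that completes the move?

Counting alone: the technician can take at most 2 across per trip to the rooftop, so moving all 6 needs at least 3 loaded trips out, with a return between consecutive ones — at least 5 crossings.
The safety rule pushes this higher. Following every safe sequence of crossings, the most of the 6 that can be at the rooftop as the service lift arrives there on crossings 5, 7 is 4, 5 respectively — never all 6.
So no plan with fewer than 9 crossings exists, and this one achieves 9:
1. Technician goes to the rooftop with the hen and the terrier.
2. Technician goes back to the basement with the terrier.
3. Technician goes to the rooftop with the sheep and the terrier.
4. Technician goes back to the basement with the hen.
5. Technician goes to the rooftop with the grain and the hen.
6. Technician goes back to the basement with the hen.
7. Technician goes to the rooftop with the fox and the lettuce.
8. Technician goes back to the basement with the terrier.
9. Technician goes to the rooftop with the hen and the terrier.

9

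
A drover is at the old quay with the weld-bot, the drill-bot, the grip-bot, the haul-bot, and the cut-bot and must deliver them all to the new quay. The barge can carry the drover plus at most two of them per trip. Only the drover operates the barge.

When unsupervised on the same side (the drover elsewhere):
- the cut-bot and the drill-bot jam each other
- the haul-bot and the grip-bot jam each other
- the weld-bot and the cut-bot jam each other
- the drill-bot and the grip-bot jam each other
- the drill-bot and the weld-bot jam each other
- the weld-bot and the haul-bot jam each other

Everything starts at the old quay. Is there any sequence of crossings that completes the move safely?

Whatever the first load, the items left behind include a forbidden pair without the drover. No opening move is safe, so no plan exists.

No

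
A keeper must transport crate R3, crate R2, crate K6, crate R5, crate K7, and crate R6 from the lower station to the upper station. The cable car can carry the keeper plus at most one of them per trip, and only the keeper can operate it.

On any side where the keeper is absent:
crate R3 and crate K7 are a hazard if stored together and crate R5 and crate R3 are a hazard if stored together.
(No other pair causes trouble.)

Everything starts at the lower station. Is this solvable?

Yes

1. Keeper goes to the upper station with crate R3.
2. Keeper goes back to the lower station alone.
3. Keeper goes to the upper station with crate R2.
4. Keeper goes back to the lower station alone.
5. Keeper goes to the upper station with crate K6.
6. Keeper goes back to the lower station alone.
7. Keeper goes to the upper station with crate R5.
8. Keeper goes back to the lower station with crate R3.
9. Keeper goes to the upper station with crate K7.
10. Keeper goes back to the lower station alone.
11. Keeper goes to the upper station with crate R6.
12. Keeper goes back to the lower station alone.
13. Keeper goes to the upper station with crate R3.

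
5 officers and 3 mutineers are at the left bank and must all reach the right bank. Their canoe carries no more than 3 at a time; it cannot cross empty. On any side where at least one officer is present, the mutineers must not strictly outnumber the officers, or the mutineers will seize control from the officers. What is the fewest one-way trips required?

Counting alone: each trip to the right bank takes at most 3 across and each return brings at least 1 back, so after t trips out (and t−1 returns) at most 3t − (t−1) of the 8 are across; that first reaches 8 at t = 4, so at least 7 crossings are needed.
The plan below uses exactly 7 crossings, so it is optimal:
1. 2 mutineers → the right bank.  (the left bank: 5O 1M; the right bank: 0O 2M)
2. 1 mutineer ← the left bank.  (the left bank: 5O 2M; the right bank: 0O 1M)
3. 2 officers and 1 mutineer → the right bank.  (the left bank: 3O 1M; the right bank: 2O 2M)
4. 1 mutineer ← the left bank.  (the left bank: 3O 2M; the right bank: 2O 1M)
5. 1 officer and 2 mutineers → the right bank.  (the left bank: 2O 0M; the right bank: 3O 3M)
6. 1 mutineer ← the left bank.  (the left bank: 2O 1M; the right bank: 3O 2M)
7. 2 officers and 1 mutineer → the right bank.  (the left bank: 0O 0M; the right bank: 5O 3M)

7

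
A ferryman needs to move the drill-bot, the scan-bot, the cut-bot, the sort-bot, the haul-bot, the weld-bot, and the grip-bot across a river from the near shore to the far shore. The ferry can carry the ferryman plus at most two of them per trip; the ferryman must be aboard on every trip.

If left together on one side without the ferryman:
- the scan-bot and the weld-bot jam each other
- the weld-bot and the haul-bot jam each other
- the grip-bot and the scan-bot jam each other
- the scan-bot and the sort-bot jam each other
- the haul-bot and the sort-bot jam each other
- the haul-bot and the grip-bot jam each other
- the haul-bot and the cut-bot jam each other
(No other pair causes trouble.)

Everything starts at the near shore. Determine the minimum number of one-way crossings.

Counting alone: the ferryman can take at most 2 across per trip to the far shore, so moving all 7 needs at least 4 loaded trips out, with a return between consecutive ones — at least 7 crossings.
The safety rule pushes this higher. Following every safe sequence of crossings, the most of the 7 that can be at the far shore as the ferry arrives there on crossing 7 is 6 — never all 7.
So no plan with fewer than 9 crossings exists, and this one achieves 9:
1. Ferryman goes to the far shore with the haul-bot and the scan-bot.  [the near shore: the cut-bot, the drill-bot, the grip-bot, the sort-bot, the weld-bot | the far shore: the haul-bot, the scan-bot]
2. Ferryman goes back to the near shore alone.  [the near shore: the cut-bot, the drill-bot, the grip-bot, the sort-bot, the weld-bot | the far shore: the haul-bot, the scan-bot]
3. Ferryman goes to the far shore with the drill-bot.  [the near shore: the cut-bot, the grip-bot, the sort-bot, the weld-bot | the far shore: the drill-bot, the haul-bot, the scan-bot]
4. Ferryman goes back to the near shore alone.  [the near shore: the cut-bot, the grip-bot, the sort-bot, the weld-bot | the far shore: the drill-bot, the haul-bot, the scan-bot]
5. Ferryman goes to the far shore with the cut-bot and the sort-bot.  [the near shore: the grip-bot, the weld-bot | the far shore: the cut-bot, the drill-bot, the haul-bot, the scan-bot, the sort-bot]
6. Ferryman goes back to the near shore with the haul-bot and the scan-bot.  [the near shore: the grip-bot, the haul-bot, the scan-bot, the weld-bot | the far shore: the cut-bot, the drill-bot, the sort-bot]
7. Ferryman goes to the far shore with the grip-bot and the weld-bot.  [the near shore: the haul-bot, the scan-bot | the far shore: the cut-bot, the drill-bot, the grip-bot, the sort-bot, the weld-bot]
8. Ferryman goes back to the near shore alone.  [the near shore: the haul-bot, the scan-bot | the far shore: the cut-bot, the drill-bot, the grip-bot, the sort-bot, the weld-bot]
9. Ferryman goes to the far shore with the haul-bot and the scan-bot.  [the near shore: — | the far shore: the cut-bot, the drill-bot, the grip-bot, the haul-bot, the scan-bot, the sort-bot, the weld-bot]

9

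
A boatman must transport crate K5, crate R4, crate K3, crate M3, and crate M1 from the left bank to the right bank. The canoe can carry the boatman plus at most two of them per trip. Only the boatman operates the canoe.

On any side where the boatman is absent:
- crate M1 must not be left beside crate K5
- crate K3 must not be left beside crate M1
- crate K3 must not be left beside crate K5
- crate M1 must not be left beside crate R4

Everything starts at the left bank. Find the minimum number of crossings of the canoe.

Counting alone: the boatman can take at most 2 across per trip to the right bank, so moving all 5 needs at least 3 loaded trips out, with a return between consecutive ones — at least 5 crossings.
The safety rule pushes this higher. Following every safe sequence of crossings, the most of the 5 that can be at the right bank as the canoe arrives there on crossing 5 is 4 — never all 5.
So no plan with fewer than 7 crossings exists, and this one achieves 7:
1. Boatman goes to the right bank with crate K5 and crate M1.
2. Boatman goes back to the left bank with crate K5.
3. Boatman goes to the right bank with crate K5 and crate R4.
4. Boatman goes back to the left bank with crate M1.
5. Boatman goes to the right bank with crate K3 and crate M3.
6. Boatman goes back to the left bank with crate K5.
7. Boatman goes to the right bank with crate K5 and crate M1.

7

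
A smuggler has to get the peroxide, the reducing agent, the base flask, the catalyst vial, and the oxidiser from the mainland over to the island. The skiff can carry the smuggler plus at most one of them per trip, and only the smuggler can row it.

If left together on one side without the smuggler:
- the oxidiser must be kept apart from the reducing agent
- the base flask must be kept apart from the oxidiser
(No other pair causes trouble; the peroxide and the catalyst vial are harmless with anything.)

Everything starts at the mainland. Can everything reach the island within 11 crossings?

Yes — this plan uses 11 crossings (≤ 11):
1. Smuggler goes to the island with the oxidiser.  [the mainland: the base flask, the catalyst vial, the peroxide, the reducing agent | the island: the oxidiser]
2. Smuggler goes back to the mainland alone.  [the mainland: the base flask, the catalyst vial, the peroxide, the reducing agent | the island: the oxidiser]
3. Smuggler goes to the island with the peroxide.  [the mainland: the base flask, the catalyst vial, the reducing agent | the island: the oxidiser, the peroxide]
4. Smuggler goes back to the mainland alone.  [the mainland: the base flask, the catalyst vial, the reducing agent | the island: the oxidiser, the peroxide]
5. Smuggler goes to the island with the reducing agent.  [the mainland: the base flask, the catalyst vial | the island: the oxidiser, the peroxide, the reducing agent]
6. Smuggler goes back to the mainland with the oxidiser.  [the mainland: the base flask, the catalyst vial, the oxidiser | the island: the peroxide, the reducing agent]
7. Smuggler goes to the island with the base flask.  [the mainland: the catalyst vial, the oxidiser | the island: the base flask, the peroxide, the reducing agent]
8. Smuggler goes back to the mainland alone.  [the mainland: the catalyst vial, the oxidiser | the island: the base flask, the peroxide, the reducing agent]
9. Smuggler goes to the island with the catalyst vial.  [the mainland: the oxidiser | the island: the base flask, the catalyst vial, the peroxide, the reducing agent]
10. Smuggler goes back to the mainland alone.  [the mainland: the oxidiser | the island: the base flask, the catalyst vial, the peroxide, the reducing agent]
11. Smuggler goes to the island with the oxidiser.  [the mainland: — | the island: the base flask, the catalyst vial, the oxidiser, the peroxide, the reducing agent]

Yes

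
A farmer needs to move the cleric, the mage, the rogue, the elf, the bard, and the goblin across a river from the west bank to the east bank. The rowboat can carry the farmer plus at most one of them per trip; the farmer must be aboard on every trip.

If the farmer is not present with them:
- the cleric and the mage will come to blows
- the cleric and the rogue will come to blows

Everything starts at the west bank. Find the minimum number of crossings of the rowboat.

13

Counting alone: the farmer can take at most 1 across per trip to the east bank, so moving all 6 needs at least 6 loaded trips out, with a return between consecutive ones — at least 11 crossings.
The safety rule pushes this higher. Following every safe sequence of crossings, the most of the 6 that can be at the east bank as the rowboat arrives there on crossing 11 is 5 — never all 6.
So no plan with fewer than 13 crossings exists, and this one achieves 13:
1. Farmer goes to the east bank with the cleric.  [the west bank: the bard, the elf, the goblin, the mage, the rogue | the east bank: the cleric]
2. Farmer goes back to the west bank alone.  [the west bank: the bard, the elf, the goblin, the mage, the rogue | the east bank: the cleric]
3. Farmer goes to the east bank with the mage.  [the west bank: the bard, the elf, the goblin, the rogue | the east bank: the cleric, the mage]
4. Farmer goes back to the west bank with the cleric.  [the west bank: the bard, the cleric, the elf, the goblin, the rogue | the east bank: the mage]
5. Farmer goes to the east bank with the rogue.  [the west bank: the bard, the cleric, the elf, the goblin | the east bank: the mage, the rogue]
6. Farmer goes back to the west bank alone.  [the west bank: the bard, the cleric, the elf, the goblin | the east bank: the mage, the rogue]
7. Farmer goes to the east bank with the elf.  [the west bank: the bard, the cleric, the goblin | the east bank: the elf, the mage, the rogue]
8. Farmer goes back to the west bank alone.  [the west bank: the bard, the cleric, the goblin | the east bank: the elf, the mage, the rogue]
9. Farmer goes to the east bank with the bard.  [the west bank: the cleric, the goblin | the east bank: the bard, the elf, the mage, the rogue]
10. Farmer goes back to the west bank alone.  [the west bank: the cleric, the goblin | the east bank: the bard, the elf, the mage, the rogue]
11. Farmer goes to the east bank with the goblin.  [the west bank: the cleric | the east bank: the bard, the elf, the goblin, the mage, the rogue]
12. Farmer goes back to the west bank alone.  [the west bank: the cleric | the east bank: the bard, the elf, the goblin, the mage, the rogue]
13. Farmer goes to the east bank with the cleric.  [the west bank: — | the east bank: the bard, the cleric, the elf, the goblin, the mage, the rogue]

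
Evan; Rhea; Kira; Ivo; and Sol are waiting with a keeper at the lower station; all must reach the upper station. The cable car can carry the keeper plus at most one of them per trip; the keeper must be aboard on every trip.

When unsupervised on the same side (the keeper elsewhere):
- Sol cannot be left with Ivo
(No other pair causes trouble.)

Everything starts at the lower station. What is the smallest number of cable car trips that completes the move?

Counting alone: the keeper can take at most 1 across per trip to the upper station, so moving all 5 needs at least 5 loaded trips out, with a return between consecutive ones — at least 9 crossings.
The plan below uses exactly 9 crossings, so it is optimal:
1. Keeper goes to the upper station with Ivo.
2. Keeper goes back to the lower station alone.
3. Keeper goes to the upper station with Evan.
4. Keeper goes back to the lower station alone.
5. Keeper goes to the upper station with Rhea.
6. Keeper goes back to the lower station alone.
7. Keeper goes to the upper station with Kira.
8. Keeper goes back to the lower station alone.
9. Keeper goes to the upper station with Sol.

9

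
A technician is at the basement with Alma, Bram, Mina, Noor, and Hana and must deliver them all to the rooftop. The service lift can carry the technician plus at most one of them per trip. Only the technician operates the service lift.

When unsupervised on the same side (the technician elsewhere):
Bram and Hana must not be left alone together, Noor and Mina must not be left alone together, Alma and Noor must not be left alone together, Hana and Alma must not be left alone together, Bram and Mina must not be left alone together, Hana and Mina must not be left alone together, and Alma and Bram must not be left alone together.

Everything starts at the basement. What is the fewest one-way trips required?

Whatever the first load, the items left behind include a forbidden pair without the technician. No opening move is safe, so no plan exists.

impossible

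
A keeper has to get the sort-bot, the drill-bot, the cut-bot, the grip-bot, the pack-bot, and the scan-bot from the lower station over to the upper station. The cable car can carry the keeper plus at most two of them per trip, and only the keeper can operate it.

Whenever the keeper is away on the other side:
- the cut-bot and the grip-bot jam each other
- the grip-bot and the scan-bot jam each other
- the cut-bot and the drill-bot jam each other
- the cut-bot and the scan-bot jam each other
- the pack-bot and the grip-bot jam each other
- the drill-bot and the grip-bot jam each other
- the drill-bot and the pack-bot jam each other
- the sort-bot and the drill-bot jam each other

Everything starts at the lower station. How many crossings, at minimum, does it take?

impossible

Whatever the first load, the items left behind include a forbidden pair without the keeper. No opening move is safe, so no plan exists.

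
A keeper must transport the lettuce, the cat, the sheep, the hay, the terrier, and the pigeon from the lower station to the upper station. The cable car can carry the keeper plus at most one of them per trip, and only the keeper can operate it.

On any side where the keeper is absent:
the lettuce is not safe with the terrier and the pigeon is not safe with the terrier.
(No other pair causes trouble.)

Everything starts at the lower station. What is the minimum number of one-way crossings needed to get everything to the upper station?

Counting alone: the keeper can take at most 1 across per trip to the upper station, so moving all 6 needs at least 6 loaded trips out, with a return between consecutive ones — at least 11 crossings.
The safety rule pushes this higher. Following every safe sequence of crossings, the most of the 6 that can be at the upper station as the cable car arrives there on crossing 11 is 5 — never all 6.
So no plan with fewer than 13 crossings exists, and this one achieves 13:
1. Keeper goes to the upper station with the terrier.
2. Keeper goes back to the lower station alone.
3. Keeper goes to the upper station with the lettuce.
4. Keeper goes back to the lower station with the terrier.
5. Keeper goes to the upper station with the pigeon.
6. Keeper goes back to the lower station alone.
7. Keeper goes to the upper station with the cat.
8. Keeper goes back to the lower station alone.
9. Keeper goes to the upper station with the sheep.
10. Keeper goes back to the lower station alone.
11. Keeper goes to the upper station with the hay.
12. Keeper goes back to the lower station alone.
13. Keeper goes to the upper station with the terrier.

13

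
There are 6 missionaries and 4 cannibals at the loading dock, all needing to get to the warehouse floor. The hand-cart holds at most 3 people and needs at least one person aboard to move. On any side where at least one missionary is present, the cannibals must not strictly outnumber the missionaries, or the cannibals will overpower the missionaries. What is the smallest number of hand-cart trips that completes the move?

9

Counting alone: each trip to the warehouse floor takes at most 3 across and each return brings at least 1 back, so after t trips out (and t−1 returns) at most 3t − (t−1) of the 10 are across; that first reaches 10 at t = 5, so at least 9 crossings are needed.
The plan below uses exactly 9 crossings, so it is optimal:
1. 2 cannibals → the warehouse floor.  (the loading dock: 6M 2C; the warehouse floor: 0M 2C)
2. 1 cannibal ← the loading dock.  (the loading dock: 6M 3C; the warehouse floor: 0M 1C)
3. 3 cannibals → the warehouse floor.  (the loading dock: 6M 0C; the warehouse floor: 0M 4C)
4. 1 cannibal ← the loading dock.  (the loading dock: 6M 1C; the warehouse floor: 0M 3C)
5. 3 missionaries → the warehouse floor.  (the loading dock: 3M 1C; the warehouse floor: 3M 3C)
6. 1 cannibal ← the loading dock.  (the loading dock: 3M 2C; the warehouse floor: 3M 2C)
7. 1 missionary and 2 cannibals → the warehouse floor.  (the loading dock: 2M 0C; the warehouse floor: 4M 4C)
8. 1 cannibal ← the loading dock.  (the loading dock: 2M 1C; the warehouse floor: 4M 3C)
9. 2 missionaries and 1 cannibal → the warehouse floor.  (the loading dock: 0M 0C; the warehouse floor: 6M 4C)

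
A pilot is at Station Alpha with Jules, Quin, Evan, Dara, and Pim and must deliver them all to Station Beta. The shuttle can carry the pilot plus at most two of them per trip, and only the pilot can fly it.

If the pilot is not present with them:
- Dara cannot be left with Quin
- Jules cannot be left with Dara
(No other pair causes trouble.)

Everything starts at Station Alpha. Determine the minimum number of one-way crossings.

Counting alone: the pilot can take at most 2 across per trip to Station Beta, so moving all 5 needs at least 3 loaded trips out, with a return between consecutive ones — at least 5 crossings.
The plan below uses exactly 5 crossings, so it is optimal:
1. Pilot goes to Station Beta with Dara.
2. Pilot goes back to Station Alpha alone.
3. Pilot goes to Station Beta with Evan and Pim.
4. Pilot goes back to Station Alpha alone.
5. Pilot goes to Station Beta with Jules and Quin.

5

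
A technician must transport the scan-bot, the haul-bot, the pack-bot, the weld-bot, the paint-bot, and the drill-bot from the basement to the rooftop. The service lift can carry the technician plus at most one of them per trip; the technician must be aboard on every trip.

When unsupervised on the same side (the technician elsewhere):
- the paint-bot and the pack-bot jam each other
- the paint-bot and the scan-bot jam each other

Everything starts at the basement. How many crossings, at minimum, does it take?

13

Counting alone: the technician can take at most 1 across per trip to the rooftop, so moving all 6 needs at least 6 loaded trips out, with a return between consecutive ones — at least 11 crossings.
The safety rule pushes this higher. Following every safe sequence of crossings, the most of the 6 that can be at the rooftop as the service lift arrives there on crossing 11 is 5 — never all 6.
So no plan with fewer than 13 crossings exists, and this one achieves 13:
1. Technician goes to the rooftop with the paint-bot.  [the basement: the drill-bot, the haul-bot, the pack-bot, the scan-bot, the weld-bot | the rooftop: the paint-bot]
2. Technician goes back to the basement alone.  [the basement: the drill-bot, the haul-bot, the pack-bot, the scan-bot, the weld-bot | the rooftop: the paint-bot]
3. Technician goes to the rooftop with the scan-bot.  [the basement: the drill-bot, the haul-bot, the pack-bot, the weld-bot | the rooftop: the paint-bot, the scan-bot]
4. Technician goes back to the basement with the paint-bot.  [the basement: the drill-bot, the haul-bot, the pack-bot, the paint-bot, the weld-bot | the rooftop: the scan-bot]
5. Technician goes to the rooftop with the pack-bot.  [the basement: the drill-bot, the haul-bot, the paint-bot, the weld-bot | the rooftop: the pack-bot, the scan-bot]
6. Technician goes back to the basement alone.  [the basement: the drill-bot, the haul-bot, the paint-bot, the weld-bot | the rooftop: the pack-bot, the scan-bot]
7. Technician goes to the rooftop with the haul-bot.  [the basement: the drill-bot, the paint-bot, the weld-bot | the rooftop: the haul-bot, the pack-bot, the scan-bot]
8. Technician goes back to the basement alone.  [the basement: the drill-bot, the paint-bot, the weld-bot | the rooftop: the haul-bot, the pack-bot, the scan-bot]
9. Technician goes to the rooftop with the weld-bot.  [the basement: the drill-bot, the paint-bot | the rooftop: the haul-bot, the pack-bot, the scan-bot, the weld-bot]
10. Technician goes back to the basement alone.  [the basement: the drill-bot, the paint-bot | the rooftop: the haul-bot, the pack-bot, the scan-bot, the weld-bot]
11. Technician goes to the rooftop with the drill-bot.  [the basement: the paint-bot | the rooftop: the drill-bot, the haul-bot, the pack-bot, the scan-bot, the weld-bot]
12. Technician goes back to the basement alone.  [the basement: the paint-bot | the rooftop: the drill-bot, the haul-bot, the pack-bot, the scan-bot, the weld-bot]
13. Technician goes to the rooftop with the paint-bot.  [the basement: — | the rooftop: the drill-bot, the haul-bot, the pack-bot, the paint-bot, the scan-bot, the weld-bot]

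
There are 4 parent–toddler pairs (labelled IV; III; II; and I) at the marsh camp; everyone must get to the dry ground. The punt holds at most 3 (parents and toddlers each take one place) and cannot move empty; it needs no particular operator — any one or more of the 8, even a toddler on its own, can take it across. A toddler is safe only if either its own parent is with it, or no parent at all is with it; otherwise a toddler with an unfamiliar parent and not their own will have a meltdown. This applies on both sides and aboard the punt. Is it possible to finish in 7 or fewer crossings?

No

Counting alone: each trip to the dry ground takes at most 3 across and each return brings at least 1 back, so after t trips out (and t−1 returns) at most 3t − (t−1) of the 8 are across; that first reaches 8 at t = 4, so at least 7 crossings are needed.
The safety rule pushes this higher. Following every safe sequence of crossings, the most of the 8 that can be at the dry ground as the punt arrives there on crossing 7 is 7 — never all 8.
So the move cannot be finished within 7 crossings. (The shortest complete plan takes 9:)
1. parent IV and toddler IV cross → the dry ground.
2. parent IV crosses ← the marsh camp.
3. parent III, parent IV, and toddler III cross → the dry ground.
4. parent IV and toddler IV cross ← the marsh camp.
5. parent I, parent II, and parent IV cross → the dry ground.
6. toddler III crosses ← the marsh camp.
7. toddler III and toddler IV cross → the dry ground.
8. toddler IV crosses ← the marsh camp.
9. toddler I, toddler II, and toddler IV cross → the dry ground.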